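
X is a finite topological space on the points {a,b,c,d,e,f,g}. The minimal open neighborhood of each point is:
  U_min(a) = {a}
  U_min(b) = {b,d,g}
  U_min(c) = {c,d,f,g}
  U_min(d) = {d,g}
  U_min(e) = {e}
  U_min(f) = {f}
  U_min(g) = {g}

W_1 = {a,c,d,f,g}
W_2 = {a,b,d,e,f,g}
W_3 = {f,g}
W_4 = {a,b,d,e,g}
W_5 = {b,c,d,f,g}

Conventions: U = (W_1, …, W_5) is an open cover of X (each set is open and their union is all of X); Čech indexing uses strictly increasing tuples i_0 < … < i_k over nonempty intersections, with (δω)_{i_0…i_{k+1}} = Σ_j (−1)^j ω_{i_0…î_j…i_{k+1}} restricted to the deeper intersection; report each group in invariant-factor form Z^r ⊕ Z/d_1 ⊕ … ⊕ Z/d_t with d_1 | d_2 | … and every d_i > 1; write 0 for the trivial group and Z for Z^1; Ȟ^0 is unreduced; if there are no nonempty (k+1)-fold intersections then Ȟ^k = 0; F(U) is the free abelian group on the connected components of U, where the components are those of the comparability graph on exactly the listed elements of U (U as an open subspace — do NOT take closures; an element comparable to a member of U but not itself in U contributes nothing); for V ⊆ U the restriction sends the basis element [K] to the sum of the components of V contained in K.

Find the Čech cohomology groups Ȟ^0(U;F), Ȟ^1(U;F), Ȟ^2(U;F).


Ȟ^0(U;F) ≅ Z^3, Ȟ^1(U;F) ≅ 0, Ȟ^2(U;F) ≅ 0

nerve simplices:
  W12={a,d,f,g} W13={f,g} W14={a,d,g} W15={c,d,f,g} W23={f,g} W24={a,b,d,e,g} W25={b,d,f,g} W34={g} W35={f,g} W45={b,d,g}
  W123={f,g} W124={a,d,g} W125={d,f,g} W134={g} W135={f,g} W145={d,g} W234={g} W235={f,g} W245={b,d,g} W345={g}
  W1234={g} W1235={f,g} W1245={d,g} W1345={g} W2345={g}
  W12345={g}
components per intersection:
  W1: {a} {c,d,f,g}
  W2: {a} {b,d,g} {e} {f}
  W3: {f} {g}
  W4: {a} {b,d,g} {e}
  W5: {b,c,d,f,g}
  W12: {a} {d,g} {f}
  W13: {f} {g}
  W14: {a} {d,g}
  W15: {c,d,f,g}
  W23: {f} {g}
  W24: {a} {b,d,g} {e}
  W25: {b,d,g} {f}
  W34: {g}
  W35: {f} {g}
  W45: {b,d,g}
  W123: {f} {g}
  W124: {a} {d,g}
  W125: {d,g} {f}
  W134: {g}
  W135: {f} {g}
  W145: {d,g}
  W234: {g}
  W235: {f} {g}
  W245: {b,d,g}
  W345: {g}
  W1234: {g}
  W1235: {f} {g}
  W1245: {d,g}
  W1345: {g}
  W2345: {g}
  W12345: {g}
C dims 12,19,15,6; δ0: rk 9, SNF 1^9; δ1: rk 10, SNF 1^10; δ2: rk 5, SNF 1^5
degree 0: 12−9−0 = 3 → Ȟ^0 ≅ Z^3
degree 1: 19−10−9 = 0 → Ȟ^1 ≅ 0
degree 2: 15−5−10 = 0 → Ȟ^2 ≅ 0


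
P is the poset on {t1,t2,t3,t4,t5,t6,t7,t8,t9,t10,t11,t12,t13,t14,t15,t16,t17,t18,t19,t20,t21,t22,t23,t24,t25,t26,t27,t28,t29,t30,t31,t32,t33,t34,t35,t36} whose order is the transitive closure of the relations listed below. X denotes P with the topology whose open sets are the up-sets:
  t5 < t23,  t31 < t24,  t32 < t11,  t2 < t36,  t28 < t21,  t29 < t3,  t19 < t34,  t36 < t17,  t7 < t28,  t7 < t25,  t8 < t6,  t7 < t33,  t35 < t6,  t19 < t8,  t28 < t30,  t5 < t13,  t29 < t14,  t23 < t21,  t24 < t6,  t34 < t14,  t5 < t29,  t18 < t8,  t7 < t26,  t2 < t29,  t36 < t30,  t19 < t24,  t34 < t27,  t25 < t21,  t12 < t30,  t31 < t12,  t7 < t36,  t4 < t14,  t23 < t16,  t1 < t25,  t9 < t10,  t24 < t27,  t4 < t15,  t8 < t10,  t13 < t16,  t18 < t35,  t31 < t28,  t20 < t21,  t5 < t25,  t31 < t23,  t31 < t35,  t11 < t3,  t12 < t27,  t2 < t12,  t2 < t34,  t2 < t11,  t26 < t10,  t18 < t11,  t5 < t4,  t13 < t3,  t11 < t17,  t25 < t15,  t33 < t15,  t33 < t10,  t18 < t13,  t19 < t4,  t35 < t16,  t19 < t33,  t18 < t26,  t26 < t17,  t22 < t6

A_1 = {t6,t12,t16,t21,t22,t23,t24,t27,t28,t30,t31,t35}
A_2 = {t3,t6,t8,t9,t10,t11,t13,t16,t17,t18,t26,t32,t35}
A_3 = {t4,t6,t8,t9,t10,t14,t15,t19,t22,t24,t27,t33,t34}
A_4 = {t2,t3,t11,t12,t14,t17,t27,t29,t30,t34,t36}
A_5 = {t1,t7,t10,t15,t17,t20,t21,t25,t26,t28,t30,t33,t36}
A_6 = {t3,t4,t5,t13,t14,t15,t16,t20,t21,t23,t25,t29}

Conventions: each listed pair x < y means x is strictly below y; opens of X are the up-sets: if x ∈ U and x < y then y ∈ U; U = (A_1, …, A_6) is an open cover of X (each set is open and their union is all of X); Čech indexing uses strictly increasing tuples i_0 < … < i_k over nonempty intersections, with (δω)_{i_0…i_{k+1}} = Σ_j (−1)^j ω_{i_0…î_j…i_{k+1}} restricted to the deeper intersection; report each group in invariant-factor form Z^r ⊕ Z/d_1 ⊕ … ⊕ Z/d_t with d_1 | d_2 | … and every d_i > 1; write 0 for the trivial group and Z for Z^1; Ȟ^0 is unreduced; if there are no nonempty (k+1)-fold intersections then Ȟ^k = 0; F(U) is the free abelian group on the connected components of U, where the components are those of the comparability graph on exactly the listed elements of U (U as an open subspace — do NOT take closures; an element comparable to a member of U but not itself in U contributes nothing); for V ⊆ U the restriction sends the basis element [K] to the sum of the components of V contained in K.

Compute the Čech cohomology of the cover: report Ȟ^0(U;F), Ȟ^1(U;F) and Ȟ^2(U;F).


nonempty overlaps:
  A12={t6,t16,t35} A13={t6,t22,t24,t27} A14={t12,t27,t30} A15={t21,t28,t30} A16={t16,t21,t23} A23={t6,t8,t9,t10} A24={t3,t11,t17} A25={t10,t17,t26} A26={t3,t13,t16} A34={t14,t27,t34} A35={t10,t15,t33} A36={t4,t14,t15} A45={t17,t30,t36} A46={t3,t14,t29} A56={t15,t20,t21,t25}
  A123={t6} A126={t16} A134={t27} A145={t30} A156={t21} A235={t10} A245={t17} A246={t3} A346={t14} A356={t15}
components per intersection:
  A1: {t6,t12,t16,t21,t22,t23,t24,t27,t28,t30,t31,t35}
  A2: {t3,t6,t8,t9,t10,t11,t13,t16,t17,t18,t26,t32,t35}
  A3: {t4,t6,t8,t9,t10,t14,t15,t19,t22,t24,t27,t33,t34}
  A4: {t2,t3,t11,t12,t14,t17,t27,t29,t30,t34,t36}
  A5: {t1,t7,t10,t15,t17,t20,t21,t25,t26,t28,t30,t33,t36}
  A6: {t3,t4,t5,t13,t14,t15,t16,t20,t21,t23,t25,t29}
  A12: {t6,t16,t35}
  A13: {t6,t22,t24,t27}
  A14: {t12,t27,t30}
  A15: {t21,t28,t30}
  A16: {t16,t21,t23}
  A23: {t6,t8,t9,t10}
  A24: {t3,t11,t17}
  A25: {t10,t17,t26}
  A26: {t3,t13,t16}
  A34: {t14,t27,t34}
  A35: {t10,t15,t33}
  A36: {t4,t14,t15}
  A45: {t17,t30,t36}
  A46: {t3,t14,t29}
  A56: {t15,t20,t21,t25}
  A123: {t6}
  A126: {t16}
  A134: {t27}
  A145: {t30}
  A156: {t21}
  A235: {t10}
  A245: {t17}
  A246: {t3}
  A346: {t14}
  A356: {t15}
C dims 6,15,10; δ0: rk 5, SNF 1^5; δ1: rk 10, SNF 1^9·2
degree 0: 6−5−0 = 1 → Ȟ^0 ≅ Z
degree 1: 15−10−5 = 0 → Ȟ^1 ≅ 0
degree 2: 10−0−10 = 0 plus torsion [2] → Ȟ^2 ≅ Z/2

Ȟ^0 ≅ Z,  Ȟ^1 ≅ 0,  Ȟ^2 ≅ Z/2


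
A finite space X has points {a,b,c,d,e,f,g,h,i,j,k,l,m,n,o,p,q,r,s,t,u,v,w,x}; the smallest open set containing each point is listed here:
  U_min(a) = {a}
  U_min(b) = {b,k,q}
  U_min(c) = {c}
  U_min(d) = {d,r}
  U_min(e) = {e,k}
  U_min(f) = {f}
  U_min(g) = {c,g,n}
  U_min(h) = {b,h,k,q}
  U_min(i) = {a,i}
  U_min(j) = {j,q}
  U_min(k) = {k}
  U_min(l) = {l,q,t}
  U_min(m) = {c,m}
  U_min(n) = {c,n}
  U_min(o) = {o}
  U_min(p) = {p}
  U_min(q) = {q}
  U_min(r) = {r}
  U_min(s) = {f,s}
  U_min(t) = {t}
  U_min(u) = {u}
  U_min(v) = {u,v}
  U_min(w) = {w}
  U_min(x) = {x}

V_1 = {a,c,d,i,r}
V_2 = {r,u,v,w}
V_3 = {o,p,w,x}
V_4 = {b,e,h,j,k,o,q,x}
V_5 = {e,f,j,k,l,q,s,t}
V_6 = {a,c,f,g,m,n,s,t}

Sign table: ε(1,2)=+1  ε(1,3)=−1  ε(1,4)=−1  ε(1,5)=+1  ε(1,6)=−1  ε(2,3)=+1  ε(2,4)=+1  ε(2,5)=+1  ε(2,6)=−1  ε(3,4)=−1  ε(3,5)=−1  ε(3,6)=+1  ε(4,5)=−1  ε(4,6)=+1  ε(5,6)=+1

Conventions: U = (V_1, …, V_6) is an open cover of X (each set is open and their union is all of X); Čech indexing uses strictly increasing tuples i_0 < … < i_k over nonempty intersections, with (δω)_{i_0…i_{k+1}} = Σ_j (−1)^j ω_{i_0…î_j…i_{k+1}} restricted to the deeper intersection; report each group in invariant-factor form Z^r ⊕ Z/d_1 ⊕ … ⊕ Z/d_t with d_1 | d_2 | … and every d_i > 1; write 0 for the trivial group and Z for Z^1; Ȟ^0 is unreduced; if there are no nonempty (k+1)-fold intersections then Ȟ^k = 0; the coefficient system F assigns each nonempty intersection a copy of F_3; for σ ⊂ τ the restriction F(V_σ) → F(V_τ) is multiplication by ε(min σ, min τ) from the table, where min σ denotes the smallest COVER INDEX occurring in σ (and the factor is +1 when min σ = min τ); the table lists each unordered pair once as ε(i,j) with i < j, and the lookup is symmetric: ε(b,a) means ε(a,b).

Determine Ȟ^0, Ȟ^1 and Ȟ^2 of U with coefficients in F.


cover nerve:
  V12={r} V16={a,c} V23={w} V34={o,x} V45={e,j,k,q} V56={f,s,t}
C dims 6,6; δ0: rk_F3 6
Ȟ^0: (6−6)−0=0 ⇒ 0
Ȟ^1: (6−0)−6=0 ⇒ 0
Ȟ^2: (0−0)−0=0 ⇒ 0

Ȟ^0 = 0, Ȟ^1 = 0, Ȟ^2 = 0


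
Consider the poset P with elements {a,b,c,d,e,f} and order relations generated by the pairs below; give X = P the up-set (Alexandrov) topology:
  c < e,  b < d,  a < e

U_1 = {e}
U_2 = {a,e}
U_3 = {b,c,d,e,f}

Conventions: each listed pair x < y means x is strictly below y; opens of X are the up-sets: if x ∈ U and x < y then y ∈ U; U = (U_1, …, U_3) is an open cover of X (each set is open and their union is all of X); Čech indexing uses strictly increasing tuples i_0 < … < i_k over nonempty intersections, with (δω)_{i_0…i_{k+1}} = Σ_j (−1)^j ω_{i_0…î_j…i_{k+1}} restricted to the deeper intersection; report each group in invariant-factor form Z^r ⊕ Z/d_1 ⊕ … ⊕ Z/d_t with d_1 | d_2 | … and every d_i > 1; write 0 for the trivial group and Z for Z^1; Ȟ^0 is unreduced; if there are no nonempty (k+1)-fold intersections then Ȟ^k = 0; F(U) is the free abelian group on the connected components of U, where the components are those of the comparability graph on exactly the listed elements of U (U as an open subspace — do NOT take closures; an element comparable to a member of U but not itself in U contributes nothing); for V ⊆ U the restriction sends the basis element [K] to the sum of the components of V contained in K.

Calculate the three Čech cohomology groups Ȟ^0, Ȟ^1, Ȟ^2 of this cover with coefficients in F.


intersection data:
  U12={e} U13={e} U23={e}
  U123={e}
components per intersection:
  U1: {e}
  U2: {a,e}
  U3: {b,d} {c,e} {f}
  U12: {e}
  U13: {e}
  U23: {e}
  U123: {e}
C dims 5,3,1; δ0: rk 2, SNF 1^2; δ1: rk 1, SNF 1^1
Ȟ^0 = (5 − 2) − 0 = 3, so Ȟ^0 ≅ Z^3
Ȟ^1 = (3 − 1) − 2 = 0, so Ȟ^1 ≅ 0
Ȟ^2 = (1 − 0) − 1 = 0, so Ȟ^2 ≅ 0

Ȟ^0(U;F) ≅ Z^3,  Ȟ^1(U;F) ≅ 0,  Ȟ^2(U;F) ≅ 0


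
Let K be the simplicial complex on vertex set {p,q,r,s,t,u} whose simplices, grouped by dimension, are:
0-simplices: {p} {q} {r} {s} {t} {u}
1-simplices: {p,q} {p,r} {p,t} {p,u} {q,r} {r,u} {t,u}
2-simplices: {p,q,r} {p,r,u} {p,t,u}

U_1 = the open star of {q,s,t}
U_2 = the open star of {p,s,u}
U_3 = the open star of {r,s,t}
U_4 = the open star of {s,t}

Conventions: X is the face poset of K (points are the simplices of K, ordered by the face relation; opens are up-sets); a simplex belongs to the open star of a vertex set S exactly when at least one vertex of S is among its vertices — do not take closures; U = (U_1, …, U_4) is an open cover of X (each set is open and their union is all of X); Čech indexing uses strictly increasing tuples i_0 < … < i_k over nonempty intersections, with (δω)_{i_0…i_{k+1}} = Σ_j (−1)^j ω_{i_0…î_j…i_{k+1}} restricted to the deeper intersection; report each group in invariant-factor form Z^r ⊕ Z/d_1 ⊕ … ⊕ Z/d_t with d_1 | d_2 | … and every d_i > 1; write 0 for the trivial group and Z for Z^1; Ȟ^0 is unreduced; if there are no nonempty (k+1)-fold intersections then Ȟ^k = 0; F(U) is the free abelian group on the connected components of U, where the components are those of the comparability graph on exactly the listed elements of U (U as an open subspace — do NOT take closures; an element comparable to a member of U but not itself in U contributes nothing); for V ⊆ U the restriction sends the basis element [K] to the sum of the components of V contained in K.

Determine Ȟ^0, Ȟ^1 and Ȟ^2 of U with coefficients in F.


Ȟ^0 ≅ Z^2,  Ȟ^1 ≅ 0,  Ȟ^2 ≅ 0

cover nerve:
  U1={{q},{s},{t},{p,q},{p,t},{q,r},{t,u},{p,q,r},{p,t,u}} U2={{p},{s},{u},{p,q},{p,r},{p,t},{p,u},{r,u},{t,u},{p,q,r},{p,r,u},{p,t,u}} U3={{r},{s},{t},{p,r},{p,t},{q,r},{r,u},{t,u},{p,q,r},{p,r,u},{p,t,u}} U4={{s},{t},{p,t},{t,u},{p,t,u}}
  U12={{s},{p,q},{p,t},{t,u},{p,q,r},{p,t,u}} U13={{s},{t},{p,t},{q,r},{t,u},{p,q,r},{p,t,u}} U14={{s},{t},{p,t},{t,u},{p,t,u}} U23={{s},{p,r},{p,t},{r,u},{t,u},{p,q,r},{p,r,u},{p,t,u}} U24={{s},{p,t},{t,u},{p,t,u}} U34={{s},{t},{p,t},{t,u},{p,t,u}}
  U123={{s},{p,t},{t,u},{p,q,r},{p,t,u}} U124={{s},{p,t},{t,u},{p,t,u}} U134={{s},{t},{p,t},{t,u},{p,t,u}} U234={{s},{p,t},{t,u},{p,t,u}}
  U1234={{s},{p,t},{t,u},{p,t,u}}
components per intersection:
  U1: {{q},{p,q},{q,r},{p,q,r}} {{s}} {{t},{p,t},{t,u},{p,t,u}}
  U2: {{p},{u},{p,q},{p,r},{p,t},{p,u},{r,u},{t,u},{p,q,r},{p,r,u},{p,t,u}} {{s}}
  U3: {{r},{p,r},{q,r},{r,u},{p,q,r},{p,r,u}} {{s}} {{t},{p,t},{t,u},{p,t,u}}
  U4: {{s}} {{t},{p,t},{t,u},{p,t,u}}
  U12: {{s}} {{p,q},{p,q,r}} {{p,t},{t,u},{p,t,u}}
  U13: {{s}} {{t},{p,t},{t,u},{p,t,u}} {{q,r},{p,q,r}}
  U14: {{s}} {{t},{p,t},{t,u},{p,t,u}}
  U23: {{s}} {{p,r},{r,u},{p,q,r},{p,r,u}} {{p,t},{t,u},{p,t,u}}
  U24: {{s}} {{p,t},{t,u},{p,t,u}}
  U34: {{s}} {{t},{p,t},{t,u},{p,t,u}}
  U123: {{s}} {{p,t},{t,u},{p,t,u}} {{p,q,r}}
  U124: {{s}} {{p,t},{t,u},{p,t,u}}
  U134: {{s}} {{t},{p,t},{t,u},{p,t,u}}
  U234: {{s}} {{p,t},{t,u},{p,t,u}}
  U1234: {{s}} {{p,t},{t,u},{p,t,u}}
C dims 10,15,9,2; δ0: rk 8, SNF 1^8; δ1: rk 7, SNF 1^7; δ2: rk 2, SNF 1^2
Ȟ^0: (10−8)−0=2 ⇒ Z^2
Ȟ^1: (15−7)−8=0 ⇒ 0
Ȟ^2: (9−2)−7=0 ⇒ 0


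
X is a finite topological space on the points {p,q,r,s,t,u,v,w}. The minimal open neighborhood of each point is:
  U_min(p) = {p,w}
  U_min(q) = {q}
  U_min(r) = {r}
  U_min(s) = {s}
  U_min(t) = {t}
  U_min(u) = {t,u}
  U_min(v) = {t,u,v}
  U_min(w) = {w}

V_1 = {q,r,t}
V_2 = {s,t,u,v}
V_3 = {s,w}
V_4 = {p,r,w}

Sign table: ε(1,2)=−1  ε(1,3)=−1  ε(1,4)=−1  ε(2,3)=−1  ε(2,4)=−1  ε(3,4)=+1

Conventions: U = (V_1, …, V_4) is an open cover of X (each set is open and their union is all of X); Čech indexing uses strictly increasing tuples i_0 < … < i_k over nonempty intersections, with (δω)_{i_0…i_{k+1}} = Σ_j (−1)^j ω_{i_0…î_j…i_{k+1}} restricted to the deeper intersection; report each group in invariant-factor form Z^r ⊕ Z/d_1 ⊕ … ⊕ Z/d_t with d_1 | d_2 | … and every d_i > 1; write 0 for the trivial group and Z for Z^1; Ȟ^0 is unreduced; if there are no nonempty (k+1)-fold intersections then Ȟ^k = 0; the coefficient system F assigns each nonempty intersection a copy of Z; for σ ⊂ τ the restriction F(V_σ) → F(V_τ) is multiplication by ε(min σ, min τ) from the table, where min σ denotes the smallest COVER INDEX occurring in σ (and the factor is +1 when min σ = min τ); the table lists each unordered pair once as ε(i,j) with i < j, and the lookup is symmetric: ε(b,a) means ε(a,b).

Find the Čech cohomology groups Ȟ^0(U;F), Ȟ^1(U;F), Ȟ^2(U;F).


intersection data:
  V12={t} V14={r} V23={s} V34={w}
C dims 4,4; δ0: rk 4, SNF 1^3·2
Ȟ^0 = (4 − 4) − 0 = 0, so Ȟ^0 ≅ 0
Ȟ^1 = (4 − 0) − 4 = 0 plus torsion [2], so Ȟ^1 ≅ Z/2
Ȟ^2 = (0 − 0) − 0 = 0, so Ȟ^2 ≅ 0

Ȟ^0 = 0,  Ȟ^1 = Z/2,  Ȟ^2 = 0


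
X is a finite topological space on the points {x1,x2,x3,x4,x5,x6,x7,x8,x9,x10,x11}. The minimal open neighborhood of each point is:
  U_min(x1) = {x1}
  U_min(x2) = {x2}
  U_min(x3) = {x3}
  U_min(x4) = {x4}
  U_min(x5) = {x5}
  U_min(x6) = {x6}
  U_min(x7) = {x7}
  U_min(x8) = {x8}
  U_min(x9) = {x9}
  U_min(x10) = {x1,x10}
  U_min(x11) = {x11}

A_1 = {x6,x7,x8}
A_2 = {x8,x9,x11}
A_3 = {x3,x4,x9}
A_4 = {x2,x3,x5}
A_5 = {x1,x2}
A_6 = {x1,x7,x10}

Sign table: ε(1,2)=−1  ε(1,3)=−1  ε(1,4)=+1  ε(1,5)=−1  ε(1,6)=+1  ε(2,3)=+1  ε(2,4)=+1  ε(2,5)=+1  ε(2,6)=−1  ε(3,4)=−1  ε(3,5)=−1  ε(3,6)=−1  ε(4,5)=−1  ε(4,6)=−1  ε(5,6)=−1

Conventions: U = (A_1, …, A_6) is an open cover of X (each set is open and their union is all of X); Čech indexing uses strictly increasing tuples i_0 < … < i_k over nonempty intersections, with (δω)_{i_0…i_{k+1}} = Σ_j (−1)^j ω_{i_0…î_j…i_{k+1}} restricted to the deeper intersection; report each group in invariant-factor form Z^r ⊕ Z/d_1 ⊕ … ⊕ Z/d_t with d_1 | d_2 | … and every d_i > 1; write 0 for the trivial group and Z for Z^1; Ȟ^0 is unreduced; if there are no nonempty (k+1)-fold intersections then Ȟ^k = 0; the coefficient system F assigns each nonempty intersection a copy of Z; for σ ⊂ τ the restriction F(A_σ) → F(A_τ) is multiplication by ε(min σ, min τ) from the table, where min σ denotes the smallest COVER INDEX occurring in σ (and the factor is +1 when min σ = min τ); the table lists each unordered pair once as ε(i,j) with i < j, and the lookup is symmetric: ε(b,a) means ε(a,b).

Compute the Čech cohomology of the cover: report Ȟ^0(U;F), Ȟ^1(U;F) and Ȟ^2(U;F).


intersection data:
  A12={x8} A16={x7} A23={x9} A34={x3} A45={x2} A56={x1}
C dims 6,6; δ0: rk 5, SNF 1^5
Ȟ^0 = (6 − 5) − 0 = 1, so Ȟ^0 ≅ Z
Ȟ^1 = (6 − 0) − 5 = 1, so Ȟ^1 ≅ Z
Ȟ^2 = (0 − 0) − 0 = 0, so Ȟ^2 ≅ 0

Ȟ^0(U;F) ≅ Z; Ȟ^1(U;F) ≅ Z; Ȟ^2(U;F) ≅ 0


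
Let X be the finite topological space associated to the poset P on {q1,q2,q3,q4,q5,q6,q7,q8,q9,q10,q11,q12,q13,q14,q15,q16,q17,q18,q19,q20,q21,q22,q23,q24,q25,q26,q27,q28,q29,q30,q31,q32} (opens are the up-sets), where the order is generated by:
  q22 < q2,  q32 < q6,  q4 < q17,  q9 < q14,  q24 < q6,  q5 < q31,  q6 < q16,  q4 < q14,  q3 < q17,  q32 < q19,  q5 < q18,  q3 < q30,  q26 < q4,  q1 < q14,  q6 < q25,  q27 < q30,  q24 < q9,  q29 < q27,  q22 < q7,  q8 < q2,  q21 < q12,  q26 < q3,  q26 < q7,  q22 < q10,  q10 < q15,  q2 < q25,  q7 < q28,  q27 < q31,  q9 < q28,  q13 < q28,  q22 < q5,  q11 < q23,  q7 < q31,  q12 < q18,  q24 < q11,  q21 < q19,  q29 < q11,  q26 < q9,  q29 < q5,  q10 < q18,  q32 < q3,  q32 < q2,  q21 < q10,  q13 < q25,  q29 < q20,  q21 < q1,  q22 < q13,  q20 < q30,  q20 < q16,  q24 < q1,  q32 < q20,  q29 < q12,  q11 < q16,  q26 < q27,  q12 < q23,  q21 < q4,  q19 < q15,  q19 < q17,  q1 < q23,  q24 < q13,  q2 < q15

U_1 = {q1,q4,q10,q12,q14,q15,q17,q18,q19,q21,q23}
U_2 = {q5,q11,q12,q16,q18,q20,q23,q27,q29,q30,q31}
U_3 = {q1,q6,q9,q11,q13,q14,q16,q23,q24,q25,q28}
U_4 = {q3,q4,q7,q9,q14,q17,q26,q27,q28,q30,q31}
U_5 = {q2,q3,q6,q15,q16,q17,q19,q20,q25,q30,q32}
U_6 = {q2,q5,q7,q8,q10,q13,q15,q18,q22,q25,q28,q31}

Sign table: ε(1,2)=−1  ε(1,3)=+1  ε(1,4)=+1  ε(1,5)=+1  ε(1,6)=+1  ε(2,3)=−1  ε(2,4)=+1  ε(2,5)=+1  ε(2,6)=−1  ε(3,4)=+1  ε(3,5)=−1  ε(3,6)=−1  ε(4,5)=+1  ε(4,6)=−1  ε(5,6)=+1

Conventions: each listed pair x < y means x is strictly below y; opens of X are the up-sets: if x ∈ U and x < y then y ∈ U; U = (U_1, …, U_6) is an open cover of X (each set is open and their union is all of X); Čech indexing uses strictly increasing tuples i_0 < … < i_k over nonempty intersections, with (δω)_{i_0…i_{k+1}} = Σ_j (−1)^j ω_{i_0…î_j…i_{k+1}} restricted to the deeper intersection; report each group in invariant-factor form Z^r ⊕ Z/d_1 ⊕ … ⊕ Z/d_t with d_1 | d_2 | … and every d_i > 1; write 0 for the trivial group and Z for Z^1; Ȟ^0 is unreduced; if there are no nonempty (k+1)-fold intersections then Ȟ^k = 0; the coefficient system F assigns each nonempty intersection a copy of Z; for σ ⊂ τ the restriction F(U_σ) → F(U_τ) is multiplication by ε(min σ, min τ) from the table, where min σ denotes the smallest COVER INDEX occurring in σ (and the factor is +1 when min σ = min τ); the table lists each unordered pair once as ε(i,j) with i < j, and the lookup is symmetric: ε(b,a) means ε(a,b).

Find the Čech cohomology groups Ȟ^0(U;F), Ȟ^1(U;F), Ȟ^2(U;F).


Ȟ^0(U;F) ≅ 0,  Ȟ^1(U;F) ≅ Z/2,  Ȟ^2(U;F) ≅ Z

nonempty overlaps:
  U12={q12,q18,q23} U13={q1,q14,q23} U14={q4,q14,q17} U15={q15,q17,q19} U16={q10,q15,q18} U23={q11,q16,q23} U24={q27,q30,q31} U25={q16,q20,q30} U26={q5,q18,q31} U34={q9,q14,q28} U35={q6,q16,q25} U36={q13,q25,q28} U45={q3,q17,q30} U46={q7,q28,q31} U56={q2,q15,q25}
  U123={q23} U126={q18} U134={q14} U145={q17} U156={q15} U235={q16} U245={q30} U246={q31} U346={q28} U356={q25}
C dims 6,15,10; δ0: rk 6, SNF 1^5·2; δ1: rk 9, SNF 1^9
degree 0: 6−6−0 = 0 → Ȟ^0 ≅ 0
degree 1: 15−9−6 = 0 plus torsion [2] → Ȟ^1 ≅ Z/2
degree 2: 10−0−9 = 1 → Ȟ^2 ≅ Z


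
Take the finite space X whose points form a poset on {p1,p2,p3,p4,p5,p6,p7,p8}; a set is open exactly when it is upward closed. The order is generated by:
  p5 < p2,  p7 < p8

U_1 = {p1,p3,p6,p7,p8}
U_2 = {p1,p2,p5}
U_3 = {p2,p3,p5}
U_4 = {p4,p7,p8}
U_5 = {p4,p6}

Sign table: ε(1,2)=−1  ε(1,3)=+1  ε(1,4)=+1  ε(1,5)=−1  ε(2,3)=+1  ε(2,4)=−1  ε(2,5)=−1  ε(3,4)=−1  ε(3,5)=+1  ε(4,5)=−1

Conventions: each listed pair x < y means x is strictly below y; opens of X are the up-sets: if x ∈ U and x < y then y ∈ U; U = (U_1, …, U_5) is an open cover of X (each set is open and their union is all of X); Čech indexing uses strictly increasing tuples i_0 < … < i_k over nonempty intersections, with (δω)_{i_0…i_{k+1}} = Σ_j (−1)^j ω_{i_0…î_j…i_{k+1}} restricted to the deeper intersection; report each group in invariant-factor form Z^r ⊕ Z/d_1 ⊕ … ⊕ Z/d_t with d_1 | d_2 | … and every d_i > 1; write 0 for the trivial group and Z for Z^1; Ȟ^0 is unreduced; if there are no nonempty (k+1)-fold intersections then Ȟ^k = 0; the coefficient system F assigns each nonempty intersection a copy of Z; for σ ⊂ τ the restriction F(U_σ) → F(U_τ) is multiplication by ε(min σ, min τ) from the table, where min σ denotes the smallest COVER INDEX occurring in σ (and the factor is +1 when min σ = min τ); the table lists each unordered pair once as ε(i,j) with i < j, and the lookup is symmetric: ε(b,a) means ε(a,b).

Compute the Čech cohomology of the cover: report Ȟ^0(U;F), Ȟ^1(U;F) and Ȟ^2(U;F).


Ȟ^0 ≅ 0,  Ȟ^1 ≅ Z ⊕ Z/2,  Ȟ^2 ≅ 0

intersection data:
  U12={p1} U13={p3} U14={p7,p8} U15={p6} U23={p2,p5} U45={p4}
C dims 5,6; δ0: rk 5, SNF 1^4·2
Ȟ^0 = (5 − 5) − 0 = 0, so Ȟ^0 ≅ 0
Ȟ^1 = (6 − 0) − 5 = 1 plus torsion [2], so Ȟ^1 ≅ Z ⊕ Z/2
Ȟ^2 = (0 − 0) − 0 = 0, so Ȟ^2 ≅ 0


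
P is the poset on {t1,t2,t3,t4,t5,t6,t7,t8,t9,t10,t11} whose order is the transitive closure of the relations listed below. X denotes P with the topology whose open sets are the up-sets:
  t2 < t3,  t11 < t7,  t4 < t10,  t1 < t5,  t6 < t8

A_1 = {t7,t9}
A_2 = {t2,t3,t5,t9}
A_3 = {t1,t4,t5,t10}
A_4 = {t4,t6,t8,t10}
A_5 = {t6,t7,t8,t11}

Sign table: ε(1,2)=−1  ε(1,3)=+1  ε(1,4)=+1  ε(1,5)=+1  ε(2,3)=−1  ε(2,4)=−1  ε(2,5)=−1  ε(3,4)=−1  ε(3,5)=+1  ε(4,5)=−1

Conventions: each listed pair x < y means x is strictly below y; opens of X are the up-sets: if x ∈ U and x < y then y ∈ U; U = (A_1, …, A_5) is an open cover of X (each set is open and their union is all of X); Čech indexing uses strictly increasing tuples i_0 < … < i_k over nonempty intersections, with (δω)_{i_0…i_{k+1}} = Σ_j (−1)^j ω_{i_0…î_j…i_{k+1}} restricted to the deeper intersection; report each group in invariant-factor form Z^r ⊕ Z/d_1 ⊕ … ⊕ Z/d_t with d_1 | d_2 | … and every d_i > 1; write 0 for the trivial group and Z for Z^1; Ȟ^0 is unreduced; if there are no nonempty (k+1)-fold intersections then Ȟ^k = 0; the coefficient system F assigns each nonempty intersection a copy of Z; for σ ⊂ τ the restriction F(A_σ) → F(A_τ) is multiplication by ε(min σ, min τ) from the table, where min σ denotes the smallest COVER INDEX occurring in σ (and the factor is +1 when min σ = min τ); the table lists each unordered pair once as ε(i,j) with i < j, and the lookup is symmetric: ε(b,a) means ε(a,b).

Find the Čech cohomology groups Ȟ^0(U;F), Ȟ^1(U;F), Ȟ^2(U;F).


cover nerve:
  A12={t9} A15={t7} A23={t5} A34={t4,t10} A45={t6,t8}
C dims 5,5; δ0: rk 4, SNF 1^4
Ȟ^0: (5−4)−0=1 ⇒ Z
Ȟ^1: (5−0)−4=1 ⇒ Z
Ȟ^2: (0−0)−0=0 ⇒ 0

Ȟ^0(U;F) ≅ Z, Ȟ^1(U;F) ≅ Z, Ȟ^2(U;F) ≅ 0


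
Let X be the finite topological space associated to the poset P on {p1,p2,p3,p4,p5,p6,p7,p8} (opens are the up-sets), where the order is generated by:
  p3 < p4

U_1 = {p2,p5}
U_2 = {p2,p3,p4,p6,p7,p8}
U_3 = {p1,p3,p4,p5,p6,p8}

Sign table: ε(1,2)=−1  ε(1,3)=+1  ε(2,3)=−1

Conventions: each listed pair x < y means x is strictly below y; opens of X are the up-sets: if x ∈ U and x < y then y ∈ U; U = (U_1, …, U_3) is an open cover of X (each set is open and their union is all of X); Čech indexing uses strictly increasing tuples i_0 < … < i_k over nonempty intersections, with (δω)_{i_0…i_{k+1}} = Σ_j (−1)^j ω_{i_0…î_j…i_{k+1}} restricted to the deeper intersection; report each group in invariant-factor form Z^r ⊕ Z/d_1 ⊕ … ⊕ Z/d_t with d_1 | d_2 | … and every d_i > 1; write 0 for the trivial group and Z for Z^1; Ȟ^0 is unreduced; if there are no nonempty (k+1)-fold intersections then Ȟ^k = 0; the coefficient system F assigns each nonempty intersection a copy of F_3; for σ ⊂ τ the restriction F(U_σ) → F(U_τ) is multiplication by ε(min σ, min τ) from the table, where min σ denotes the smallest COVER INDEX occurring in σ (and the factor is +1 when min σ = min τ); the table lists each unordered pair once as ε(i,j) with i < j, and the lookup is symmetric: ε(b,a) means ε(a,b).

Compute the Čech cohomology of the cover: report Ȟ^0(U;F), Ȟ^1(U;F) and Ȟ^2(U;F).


nonempty intersections:
  U12={p2} U13={p5} U23={p3,p4,p6,p8}
C dims 3,3; δ0: rk_F3 2
Ȟ^0: (3−2)−0=1 ⇒ Z/3
Ȟ^1: (3−0)−2=1 ⇒ Z/3
Ȟ^2: (0−0)−0=0 ⇒ 0

Ȟ^0 = Z/3, Ȟ^1 = Z/3 and Ȟ^2 = 0


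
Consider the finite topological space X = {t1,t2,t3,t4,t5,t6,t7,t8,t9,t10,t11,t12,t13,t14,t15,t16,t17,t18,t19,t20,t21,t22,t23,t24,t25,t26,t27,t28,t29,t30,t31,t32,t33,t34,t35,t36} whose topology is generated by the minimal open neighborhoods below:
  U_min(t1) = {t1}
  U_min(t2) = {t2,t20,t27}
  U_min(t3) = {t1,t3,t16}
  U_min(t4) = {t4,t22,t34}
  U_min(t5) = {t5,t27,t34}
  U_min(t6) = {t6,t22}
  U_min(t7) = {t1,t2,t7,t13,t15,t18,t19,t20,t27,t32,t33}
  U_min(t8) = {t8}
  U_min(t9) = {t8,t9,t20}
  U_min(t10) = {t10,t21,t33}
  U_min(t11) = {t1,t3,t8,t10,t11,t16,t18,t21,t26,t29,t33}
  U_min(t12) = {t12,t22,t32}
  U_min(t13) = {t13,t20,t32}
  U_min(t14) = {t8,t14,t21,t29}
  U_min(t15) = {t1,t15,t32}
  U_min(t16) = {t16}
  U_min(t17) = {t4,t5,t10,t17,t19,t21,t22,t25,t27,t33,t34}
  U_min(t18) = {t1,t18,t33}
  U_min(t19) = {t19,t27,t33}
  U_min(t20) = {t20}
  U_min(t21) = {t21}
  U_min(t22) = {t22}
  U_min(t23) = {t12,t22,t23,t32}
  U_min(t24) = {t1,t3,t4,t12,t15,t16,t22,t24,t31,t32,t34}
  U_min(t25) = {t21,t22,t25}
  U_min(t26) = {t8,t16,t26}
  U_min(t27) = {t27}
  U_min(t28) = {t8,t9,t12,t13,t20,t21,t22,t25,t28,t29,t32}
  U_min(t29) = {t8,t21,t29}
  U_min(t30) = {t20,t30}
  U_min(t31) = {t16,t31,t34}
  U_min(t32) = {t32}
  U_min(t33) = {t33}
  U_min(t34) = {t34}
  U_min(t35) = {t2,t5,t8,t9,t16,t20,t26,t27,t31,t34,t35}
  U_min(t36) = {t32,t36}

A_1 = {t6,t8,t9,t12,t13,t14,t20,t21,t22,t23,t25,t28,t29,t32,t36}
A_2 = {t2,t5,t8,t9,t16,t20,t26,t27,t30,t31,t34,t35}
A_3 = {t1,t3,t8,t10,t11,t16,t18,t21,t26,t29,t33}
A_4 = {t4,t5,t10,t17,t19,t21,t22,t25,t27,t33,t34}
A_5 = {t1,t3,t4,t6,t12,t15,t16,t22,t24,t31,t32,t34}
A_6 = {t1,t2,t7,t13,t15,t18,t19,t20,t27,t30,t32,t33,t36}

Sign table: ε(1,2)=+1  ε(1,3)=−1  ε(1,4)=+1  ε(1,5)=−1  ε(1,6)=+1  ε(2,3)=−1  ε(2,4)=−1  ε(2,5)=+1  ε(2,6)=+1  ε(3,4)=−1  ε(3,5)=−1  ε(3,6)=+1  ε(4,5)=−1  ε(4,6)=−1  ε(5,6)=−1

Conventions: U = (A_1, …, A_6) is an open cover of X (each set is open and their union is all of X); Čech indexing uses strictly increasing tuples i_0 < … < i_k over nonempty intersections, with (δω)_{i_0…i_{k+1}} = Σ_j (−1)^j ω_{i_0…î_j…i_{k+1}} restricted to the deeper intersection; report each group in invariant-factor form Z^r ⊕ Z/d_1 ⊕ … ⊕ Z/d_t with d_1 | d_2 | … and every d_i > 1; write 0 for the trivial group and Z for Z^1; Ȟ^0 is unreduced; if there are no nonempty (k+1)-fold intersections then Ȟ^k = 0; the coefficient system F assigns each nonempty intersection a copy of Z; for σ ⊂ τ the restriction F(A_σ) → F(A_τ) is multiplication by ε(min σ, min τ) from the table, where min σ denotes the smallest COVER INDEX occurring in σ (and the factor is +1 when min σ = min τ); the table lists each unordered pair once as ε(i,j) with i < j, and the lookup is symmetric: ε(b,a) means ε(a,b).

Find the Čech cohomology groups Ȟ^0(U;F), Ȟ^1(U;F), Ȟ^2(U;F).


cover nerve:
  A12={t8,t9,t20} A13={t8,t21,t29} A14={t21,t22,t25} A15={t6,t12,t22,t32} A16={t13,t20,t32,t36} A23={t8,t16,t26} A24={t5,t27,t34} A25={t16,t31,t34} A26={t2,t20,t27,t30} A34={t10,t21,t33} A35={t1,t3,t16} A36={t1,t18,t33} A45={t4,t22,t34} A46={t19,t27,t33} A56={t1,t15,t32}
  A123={t8} A126={t20} A134={t21} A145={t22} A156={t32} A235={t16} A245={t34} A246={t27} A346={t33} A356={t1}
C dims 6,15,10; δ0: rk 6, SNF 1^5·2; δ1: rk 9, SNF 1^9
Ȟ^0: (6−6)−0=0 ⇒ 0
Ȟ^1: (15−9)−6=0 plus torsion [2] ⇒ Z/2
Ȟ^2: (10−0)−9=1 ⇒ Z

Ȟ^0(U;F) ≅ 0,  Ȟ^1(U;F) ≅ Z/2,  Ȟ^2(U;F) ≅ Z


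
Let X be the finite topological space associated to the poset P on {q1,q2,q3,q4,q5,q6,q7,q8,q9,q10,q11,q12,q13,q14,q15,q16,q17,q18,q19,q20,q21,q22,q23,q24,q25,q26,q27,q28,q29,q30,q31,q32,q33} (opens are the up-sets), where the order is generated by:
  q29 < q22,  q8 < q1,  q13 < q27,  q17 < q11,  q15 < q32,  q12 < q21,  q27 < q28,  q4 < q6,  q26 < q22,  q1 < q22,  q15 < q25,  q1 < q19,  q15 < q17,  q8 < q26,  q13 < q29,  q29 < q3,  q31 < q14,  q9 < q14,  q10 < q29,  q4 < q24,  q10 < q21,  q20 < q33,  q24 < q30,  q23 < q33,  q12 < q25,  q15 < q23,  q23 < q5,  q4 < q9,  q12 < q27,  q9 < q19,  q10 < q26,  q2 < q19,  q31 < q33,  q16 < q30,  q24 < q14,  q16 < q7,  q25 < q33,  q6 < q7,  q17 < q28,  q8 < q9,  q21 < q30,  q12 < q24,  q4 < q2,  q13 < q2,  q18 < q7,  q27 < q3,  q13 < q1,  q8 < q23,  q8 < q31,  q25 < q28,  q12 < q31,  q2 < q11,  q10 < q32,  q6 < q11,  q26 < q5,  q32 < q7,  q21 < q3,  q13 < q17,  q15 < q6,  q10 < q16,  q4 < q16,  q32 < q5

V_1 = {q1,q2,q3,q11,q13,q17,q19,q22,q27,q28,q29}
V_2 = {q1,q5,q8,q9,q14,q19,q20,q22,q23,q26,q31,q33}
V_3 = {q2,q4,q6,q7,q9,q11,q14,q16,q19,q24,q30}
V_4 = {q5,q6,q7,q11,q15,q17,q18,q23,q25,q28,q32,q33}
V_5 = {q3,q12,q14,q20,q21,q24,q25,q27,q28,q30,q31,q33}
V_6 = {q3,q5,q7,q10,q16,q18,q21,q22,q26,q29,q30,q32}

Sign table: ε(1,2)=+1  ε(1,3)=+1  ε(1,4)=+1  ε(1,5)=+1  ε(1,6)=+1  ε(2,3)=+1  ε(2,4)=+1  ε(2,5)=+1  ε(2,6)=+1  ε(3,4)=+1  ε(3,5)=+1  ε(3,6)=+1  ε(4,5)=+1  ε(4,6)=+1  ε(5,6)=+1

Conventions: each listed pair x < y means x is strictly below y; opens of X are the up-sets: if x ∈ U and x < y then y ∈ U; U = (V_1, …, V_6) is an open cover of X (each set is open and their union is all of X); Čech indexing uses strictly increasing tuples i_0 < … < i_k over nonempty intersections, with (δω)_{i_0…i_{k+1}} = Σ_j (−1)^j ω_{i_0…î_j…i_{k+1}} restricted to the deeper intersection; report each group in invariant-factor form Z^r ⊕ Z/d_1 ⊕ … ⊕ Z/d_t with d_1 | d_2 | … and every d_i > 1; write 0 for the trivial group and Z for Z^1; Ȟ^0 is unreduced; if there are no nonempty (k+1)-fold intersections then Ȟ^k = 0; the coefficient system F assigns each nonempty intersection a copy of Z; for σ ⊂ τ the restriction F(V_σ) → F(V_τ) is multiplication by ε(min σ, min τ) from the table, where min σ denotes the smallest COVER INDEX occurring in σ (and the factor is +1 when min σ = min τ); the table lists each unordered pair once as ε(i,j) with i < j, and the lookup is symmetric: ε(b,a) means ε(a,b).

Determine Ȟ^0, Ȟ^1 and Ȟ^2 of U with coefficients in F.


intersection data:
  V12={q1,q19,q22} V13={q2,q11,q19} V14={q11,q17,q28} V15={q3,q27,q28} V16={q3,q22,q29} V23={q9,q14,q19} V24={q5,q23,q33} V25={q14,q20,q31,q33} V26={q5,q22,q26} V34={q6,q7,q11} V35={q14,q24,q30} V36={q7,q16,q30} V45={q25,q28,q33} V46={q5,q7,q18,q32} V56={q3,q21,q30}
  V123={q19} V126={q22} V134={q11} V145={q28} V156={q3} V235={q14} V245={q33} V246={q5} V346={q7} V356={q30}
C dims 6,15,10; δ0: rk 5, SNF 1^5; δ1: rk 10, SNF 1^9·2
Ȟ^0 = (6 − 5) − 0 = 1, so Ȟ^0 ≅ Z
Ȟ^1 = (15 − 10) − 5 = 0, so Ȟ^1 ≅ 0
Ȟ^2 = (10 − 0) − 10 = 0 plus torsion [2], so Ȟ^2 ≅ Z/2

Ȟ^0 = Z, Ȟ^1 = 0, Ȟ^2 = Z/2


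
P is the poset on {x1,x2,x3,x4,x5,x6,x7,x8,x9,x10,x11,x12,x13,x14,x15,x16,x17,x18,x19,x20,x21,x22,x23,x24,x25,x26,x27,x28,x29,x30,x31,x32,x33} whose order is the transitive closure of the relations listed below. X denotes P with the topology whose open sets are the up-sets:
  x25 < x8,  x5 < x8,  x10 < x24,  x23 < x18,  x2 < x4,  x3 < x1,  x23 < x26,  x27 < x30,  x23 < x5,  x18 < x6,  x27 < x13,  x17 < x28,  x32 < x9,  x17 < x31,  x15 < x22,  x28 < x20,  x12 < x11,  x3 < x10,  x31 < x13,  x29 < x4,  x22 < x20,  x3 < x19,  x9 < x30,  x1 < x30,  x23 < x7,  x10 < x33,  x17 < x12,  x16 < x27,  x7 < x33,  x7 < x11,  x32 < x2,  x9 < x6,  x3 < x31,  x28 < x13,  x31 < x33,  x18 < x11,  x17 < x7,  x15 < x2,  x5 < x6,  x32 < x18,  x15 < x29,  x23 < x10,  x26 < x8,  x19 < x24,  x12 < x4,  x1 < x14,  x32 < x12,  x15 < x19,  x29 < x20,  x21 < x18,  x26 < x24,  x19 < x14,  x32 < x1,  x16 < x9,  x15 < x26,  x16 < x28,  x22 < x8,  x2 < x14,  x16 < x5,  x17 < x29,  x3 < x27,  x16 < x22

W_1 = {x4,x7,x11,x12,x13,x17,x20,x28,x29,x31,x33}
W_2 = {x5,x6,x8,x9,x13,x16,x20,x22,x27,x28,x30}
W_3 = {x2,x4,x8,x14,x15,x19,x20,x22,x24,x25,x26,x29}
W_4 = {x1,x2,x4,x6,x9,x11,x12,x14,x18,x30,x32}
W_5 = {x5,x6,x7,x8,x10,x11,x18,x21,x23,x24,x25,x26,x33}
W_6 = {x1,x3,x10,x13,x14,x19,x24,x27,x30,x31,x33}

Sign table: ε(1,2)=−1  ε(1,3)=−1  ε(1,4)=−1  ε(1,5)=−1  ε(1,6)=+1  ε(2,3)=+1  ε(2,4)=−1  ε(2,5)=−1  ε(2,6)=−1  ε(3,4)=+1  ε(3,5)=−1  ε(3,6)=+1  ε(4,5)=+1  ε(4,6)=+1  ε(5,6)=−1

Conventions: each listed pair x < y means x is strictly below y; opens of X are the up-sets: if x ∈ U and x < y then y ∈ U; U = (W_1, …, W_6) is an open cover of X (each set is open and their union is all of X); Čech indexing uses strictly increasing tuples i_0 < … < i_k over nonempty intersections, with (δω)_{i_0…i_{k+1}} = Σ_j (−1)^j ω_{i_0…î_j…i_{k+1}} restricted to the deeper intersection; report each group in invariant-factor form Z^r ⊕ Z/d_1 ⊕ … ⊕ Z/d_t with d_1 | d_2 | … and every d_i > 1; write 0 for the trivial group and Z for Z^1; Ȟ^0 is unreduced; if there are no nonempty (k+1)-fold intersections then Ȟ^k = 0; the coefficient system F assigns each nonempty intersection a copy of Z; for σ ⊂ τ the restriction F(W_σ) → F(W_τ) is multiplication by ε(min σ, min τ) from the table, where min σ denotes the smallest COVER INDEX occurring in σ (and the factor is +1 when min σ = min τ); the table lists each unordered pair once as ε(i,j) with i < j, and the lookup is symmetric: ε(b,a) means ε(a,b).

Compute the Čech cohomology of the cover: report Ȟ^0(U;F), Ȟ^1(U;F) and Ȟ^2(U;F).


intersection data:
  W12={x13,x20,x28} W13={x4,x20,x29} W14={x4,x11,x12} W15={x7,x11,x33} W16={x13,x31,x33} W23={x8,x20,x22} W24={x6,x9,x30} W25={x5,x6,x8} W26={x13,x27,x30} W34={x2,x4,x14} W35={x8,x24,x25,x26} W36={x14,x19,x24} W45={x6,x11,x18} W46={x1,x14,x30} W56={x10,x24,x33}
  W123={x20} W126={x13} W134={x4} W145={x11} W156={x33} W235={x8} W245={x6} W246={x30} W346={x14} W356={x24}
C dims 6,15,10; δ0: rk 6, SNF 1^5·2; δ1: rk 9, SNF 1^9
Ȟ^0 = (6 − 6) − 0 = 0, so Ȟ^0 ≅ 0
Ȟ^1 = (15 − 9) − 6 = 0 plus torsion [2], so Ȟ^1 ≅ Z/2
Ȟ^2 = (10 − 0) − 9 = 1, so Ȟ^2 ≅ Z

Ȟ^0 = 0, Ȟ^1 = Z/2, Ȟ^2 = Z


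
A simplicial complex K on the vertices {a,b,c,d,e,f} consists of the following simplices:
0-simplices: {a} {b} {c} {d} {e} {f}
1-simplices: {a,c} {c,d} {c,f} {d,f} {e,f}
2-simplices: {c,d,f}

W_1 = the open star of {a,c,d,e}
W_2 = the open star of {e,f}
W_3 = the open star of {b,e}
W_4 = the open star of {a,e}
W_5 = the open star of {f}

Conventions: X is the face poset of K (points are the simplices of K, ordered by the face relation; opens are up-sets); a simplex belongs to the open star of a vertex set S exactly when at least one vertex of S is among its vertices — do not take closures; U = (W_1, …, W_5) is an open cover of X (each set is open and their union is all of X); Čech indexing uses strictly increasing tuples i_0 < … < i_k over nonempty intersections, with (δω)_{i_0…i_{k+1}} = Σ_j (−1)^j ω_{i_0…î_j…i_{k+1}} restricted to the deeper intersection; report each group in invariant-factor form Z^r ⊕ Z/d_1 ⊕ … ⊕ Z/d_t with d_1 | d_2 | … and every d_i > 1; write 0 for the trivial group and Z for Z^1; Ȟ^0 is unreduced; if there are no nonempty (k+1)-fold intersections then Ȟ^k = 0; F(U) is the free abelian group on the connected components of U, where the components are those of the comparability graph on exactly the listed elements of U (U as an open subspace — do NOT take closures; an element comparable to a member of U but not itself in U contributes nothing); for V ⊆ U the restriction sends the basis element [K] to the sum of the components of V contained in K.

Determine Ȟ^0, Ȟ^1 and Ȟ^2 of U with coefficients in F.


Ȟ^0 ≅ Z^2, Ȟ^1 ≅ 0 and Ȟ^2 ≅ 0

nonempty intersections:
  W1={{a},{c},{d},{e},{a,c},{c,d},{c,f},{d,f},{e,f},{c,d,f}} W2={{e},{f},{c,f},{d,f},{e,f},{c,d,f}} W3={{b},{e},{e,f}} W4={{a},{e},{a,c},{e,f}} W5={{f},{c,f},{d,f},{e,f},{c,d,f}}
  W12={{e},{c,f},{d,f},{e,f},{c,d,f}} W13={{e},{e,f}} W14={{a},{e},{a,c},{e,f}} W15={{c,f},{d,f},{e,f},{c,d,f}} W23={{e},{e,f}} W24={{e},{e,f}} W25={{f},{c,f},{d,f},{e,f},{c,d,f}} W34={{e},{e,f}} W35={{e,f}} W45={{e,f}}
  W123={{e},{e,f}} W124={{e},{e,f}} W125={{c,f},{d,f},{e,f},{c,d,f}} W134={{e},{e,f}} W135={{e,f}} W145={{e,f}} W234={{e},{e,f}} W235={{e,f}} W245={{e,f}} W345={{e,f}}
  W1234={{e},{e,f}} W1235={{e,f}} W1245={{e,f}} W1345={{e,f}} W2345={{e,f}}
  W12345={{e,f}}
components per intersection:
  W1: {{a},{c},{d},{a,c},{c,d},{c,f},{d,f},{c,d,f}} {{e},{e,f}}
  W2: {{e},{f},{c,f},{d,f},{e,f},{c,d,f}}
  W3: {{b}} {{e},{e,f}}
  W4: {{a},{a,c}} {{e},{e,f}}
  W5: {{f},{c,f},{d,f},{e,f},{c,d,f}}
  W12: {{e},{e,f}} {{c,f},{d,f},{c,d,f}}
  W13: {{e},{e,f}}
  W14: {{a},{a,c}} {{e},{e,f}}
  W15: {{c,f},{d,f},{c,d,f}} {{e,f}}
  W23: {{e},{e,f}}
  W24: {{e},{e,f}}
  W25: {{f},{c,f},{d,f},{e,f},{c,d,f}}
  W34: {{e},{e,f}}
  W35: {{e,f}}
  W45: {{e,f}}
  W123: {{e},{e,f}}
  W124: {{e},{e,f}}
  W125: {{c,f},{d,f},{c,d,f}} {{e,f}}
  W134: {{e},{e,f}}
  W135: {{e,f}}
  W145: {{e,f}}
  W234: {{e},{e,f}}
  W235: {{e,f}}
  W245: {{e,f}}
  W345: {{e,f}}
  W1234: {{e},{e,f}}
  W1235: {{e,f}}
  W1245: {{e,f}}
  W1345: {{e,f}}
  W2345: {{e,f}}
  W12345: {{e,f}}
C dims 8,13,11,5; δ0: rk 6, SNF 1^6; δ1: rk 7, SNF 1^7; δ2: rk 4, SNF 1^4
Ȟ^0: (8−6)−0=2 ⇒ Z^2
Ȟ^1: (13−7)−6=0 ⇒ 0
Ȟ^2: (11−4)−7=0 ⇒ 0


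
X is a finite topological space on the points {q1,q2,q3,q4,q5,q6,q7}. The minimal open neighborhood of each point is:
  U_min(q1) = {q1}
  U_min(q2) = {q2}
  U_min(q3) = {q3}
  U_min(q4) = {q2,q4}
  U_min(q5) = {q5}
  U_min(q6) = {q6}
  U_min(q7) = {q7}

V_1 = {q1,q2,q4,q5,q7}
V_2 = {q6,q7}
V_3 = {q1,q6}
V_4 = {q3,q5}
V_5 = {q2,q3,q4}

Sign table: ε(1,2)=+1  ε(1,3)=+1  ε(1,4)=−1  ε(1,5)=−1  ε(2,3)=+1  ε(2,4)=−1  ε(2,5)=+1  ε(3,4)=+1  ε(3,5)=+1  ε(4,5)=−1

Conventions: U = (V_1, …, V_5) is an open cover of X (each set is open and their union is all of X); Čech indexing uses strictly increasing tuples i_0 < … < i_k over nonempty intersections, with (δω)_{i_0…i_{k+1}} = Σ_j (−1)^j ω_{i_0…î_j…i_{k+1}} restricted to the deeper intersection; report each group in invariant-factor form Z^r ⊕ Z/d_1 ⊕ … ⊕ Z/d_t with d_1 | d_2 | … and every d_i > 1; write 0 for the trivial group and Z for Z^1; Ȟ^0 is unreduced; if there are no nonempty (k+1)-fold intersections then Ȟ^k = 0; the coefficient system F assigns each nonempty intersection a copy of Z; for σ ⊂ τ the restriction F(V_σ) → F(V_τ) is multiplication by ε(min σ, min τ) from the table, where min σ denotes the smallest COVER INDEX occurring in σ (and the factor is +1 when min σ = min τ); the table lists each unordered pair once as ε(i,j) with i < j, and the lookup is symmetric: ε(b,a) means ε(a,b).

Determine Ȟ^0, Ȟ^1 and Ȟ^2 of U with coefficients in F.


nonempty intersections:
  V12={q7} V13={q1} V14={q5} V15={q2,q4} V23={q6} V45={q3}
C dims 5,6; δ0: rk 5, SNF 1^4·2
Ȟ^0: (5−5)−0=0 ⇒ 0
Ȟ^1: (6−0)−5=1 plus torsion [2] ⇒ Z ⊕ Z/2
Ȟ^2: (0−0)−0=0 ⇒ 0

Ȟ^0(U;F) ≅ 0, Ȟ^1(U;F) ≅ Z ⊕ Z/2 and Ȟ^2(U;F) ≅ 0
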